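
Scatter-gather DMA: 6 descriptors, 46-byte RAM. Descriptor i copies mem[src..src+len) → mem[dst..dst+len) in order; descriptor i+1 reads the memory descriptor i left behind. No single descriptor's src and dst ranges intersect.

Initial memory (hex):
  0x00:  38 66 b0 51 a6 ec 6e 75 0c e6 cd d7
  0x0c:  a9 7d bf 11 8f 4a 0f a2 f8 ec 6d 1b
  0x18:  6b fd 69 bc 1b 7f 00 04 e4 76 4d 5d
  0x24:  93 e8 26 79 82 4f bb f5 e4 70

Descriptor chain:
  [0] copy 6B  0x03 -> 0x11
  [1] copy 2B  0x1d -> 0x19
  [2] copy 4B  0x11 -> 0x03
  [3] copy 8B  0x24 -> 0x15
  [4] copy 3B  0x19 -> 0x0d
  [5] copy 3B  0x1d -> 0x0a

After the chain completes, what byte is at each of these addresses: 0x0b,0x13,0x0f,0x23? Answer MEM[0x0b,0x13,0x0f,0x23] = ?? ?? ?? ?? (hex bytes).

[0] 0x03->0x11 len=6 : 51 a6 ec 6e 75 0c
[1] 0x1d->0x19 len=2 : 7f 00
[2] 0x11->0x03 len=4 : 51 a6 ec 6e
[3] 0x24->0x15 len=8 : 93 e8 26 79 82 4f bb f5
[4] 0x19->0x0d len=3 : 82 4f bb
[5] 0x1d->0x0a len=3 : 7f 00 04
query mem[0x0b]=0x00, mem[0x13]=0xec, mem[0x0f]=0xbb, mem[0x23]=0x5d

MEM[0x0b,0x13,0x0f,0x23] = 00 ec bb 5d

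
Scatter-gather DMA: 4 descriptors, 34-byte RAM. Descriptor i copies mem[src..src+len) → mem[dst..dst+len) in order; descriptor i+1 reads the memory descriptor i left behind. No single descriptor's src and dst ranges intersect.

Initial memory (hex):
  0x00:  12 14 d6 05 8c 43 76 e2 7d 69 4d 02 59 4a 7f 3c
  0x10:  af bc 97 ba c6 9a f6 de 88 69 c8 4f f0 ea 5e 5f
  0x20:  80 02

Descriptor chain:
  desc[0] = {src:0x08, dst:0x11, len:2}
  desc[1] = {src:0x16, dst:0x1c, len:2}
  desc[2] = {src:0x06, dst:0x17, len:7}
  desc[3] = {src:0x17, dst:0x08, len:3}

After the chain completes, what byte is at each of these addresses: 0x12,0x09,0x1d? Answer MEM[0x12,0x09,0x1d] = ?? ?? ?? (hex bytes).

MEM[0x12,0x09,0x1d] = 69 e2 59

  after D0: wrote 2B at 0x11 = 7d69
  after D1: wrote 2B at 0x1c = f6de
  after D2: wrote 7B at 0x17 = 76e27d694d0259
  after D3: wrote 3B at 0x08 = 76e27d
query mem[0x12]=0x69, mem[0x09]=0xe2, mem[0x1d]=0x59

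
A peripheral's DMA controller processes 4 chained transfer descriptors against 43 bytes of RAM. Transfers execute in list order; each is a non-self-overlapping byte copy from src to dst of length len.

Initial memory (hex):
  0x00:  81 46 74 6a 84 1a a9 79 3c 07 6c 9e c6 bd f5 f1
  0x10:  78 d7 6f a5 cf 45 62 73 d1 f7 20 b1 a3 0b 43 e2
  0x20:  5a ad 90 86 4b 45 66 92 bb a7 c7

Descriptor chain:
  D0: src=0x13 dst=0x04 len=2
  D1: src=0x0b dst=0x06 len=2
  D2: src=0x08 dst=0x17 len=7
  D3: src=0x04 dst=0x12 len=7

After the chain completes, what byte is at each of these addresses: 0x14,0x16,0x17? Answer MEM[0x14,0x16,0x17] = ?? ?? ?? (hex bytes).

MEM[0x14,0x16,0x17] = 9e 3c 07

#0 dst[0x04+2] := {0xa5,0xcf}
#1 dst[0x06+2] := {0x9e,0xc6}
#2 dst[0x17+7] := {0x3c,0x07,0x6c,0x9e,0xc6,0xbd,0xf5}
#3 dst[0x12+7] := {0xa5,0xcf,0x9e,0xc6,0x3c,0x07,0x6c}
query mem[0x14]=0x9e, mem[0x16]=0x3c, mem[0x17]=0x07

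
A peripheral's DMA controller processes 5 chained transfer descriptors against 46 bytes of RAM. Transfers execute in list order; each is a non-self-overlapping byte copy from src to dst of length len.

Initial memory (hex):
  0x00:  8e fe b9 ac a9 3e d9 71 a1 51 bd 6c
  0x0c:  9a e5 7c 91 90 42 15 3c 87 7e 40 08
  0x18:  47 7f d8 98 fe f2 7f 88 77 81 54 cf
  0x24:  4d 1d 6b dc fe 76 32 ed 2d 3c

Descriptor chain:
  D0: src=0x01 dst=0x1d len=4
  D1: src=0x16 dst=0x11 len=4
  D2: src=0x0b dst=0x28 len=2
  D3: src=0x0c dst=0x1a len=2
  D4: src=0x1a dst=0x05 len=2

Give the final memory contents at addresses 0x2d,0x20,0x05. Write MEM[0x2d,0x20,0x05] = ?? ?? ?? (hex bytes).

MEM[0x2d,0x20,0x05] = 3c a9 9a

[0] 0x01->0x1d len=4 : fe b9 ac a9
[1] 0x16->0x11 len=4 : 40 08 47 7f
[2] 0x0b->0x28 len=2 : 6c 9a
[3] 0x0c->0x1a len=2 : 9a e5
[4] 0x1a->0x05 len=2 : 9a e5
query mem[0x2d]=0x3c, mem[0x20]=0xa9, mem[0x05]=0x9a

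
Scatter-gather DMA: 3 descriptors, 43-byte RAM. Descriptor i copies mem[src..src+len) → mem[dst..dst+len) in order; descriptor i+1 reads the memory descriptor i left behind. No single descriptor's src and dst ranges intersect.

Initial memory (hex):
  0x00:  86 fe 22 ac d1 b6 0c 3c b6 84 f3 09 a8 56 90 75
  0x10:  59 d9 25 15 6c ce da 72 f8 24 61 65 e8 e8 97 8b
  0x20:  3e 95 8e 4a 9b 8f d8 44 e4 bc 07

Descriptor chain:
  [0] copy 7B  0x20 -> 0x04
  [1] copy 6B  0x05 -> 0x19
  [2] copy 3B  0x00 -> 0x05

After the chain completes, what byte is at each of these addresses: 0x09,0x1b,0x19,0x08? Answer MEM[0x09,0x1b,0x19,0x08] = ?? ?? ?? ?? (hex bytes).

#0 dst[0x04+7] := {0x3e,0x95,0x8e,0x4a,0x9b,0x8f,0xd8}
#1 dst[0x19+6] := {0x95,0x8e,0x4a,0x9b,0x8f,0xd8}
#2 dst[0x05+3] := {0x86,0xfe,0x22}
query mem[0x09]=0x8f, mem[0x1b]=0x4a, mem[0x19]=0x95, mem[0x08]=0x9b

MEM[0x09,0x1b,0x19,0x08] = 8f 4a 95 9b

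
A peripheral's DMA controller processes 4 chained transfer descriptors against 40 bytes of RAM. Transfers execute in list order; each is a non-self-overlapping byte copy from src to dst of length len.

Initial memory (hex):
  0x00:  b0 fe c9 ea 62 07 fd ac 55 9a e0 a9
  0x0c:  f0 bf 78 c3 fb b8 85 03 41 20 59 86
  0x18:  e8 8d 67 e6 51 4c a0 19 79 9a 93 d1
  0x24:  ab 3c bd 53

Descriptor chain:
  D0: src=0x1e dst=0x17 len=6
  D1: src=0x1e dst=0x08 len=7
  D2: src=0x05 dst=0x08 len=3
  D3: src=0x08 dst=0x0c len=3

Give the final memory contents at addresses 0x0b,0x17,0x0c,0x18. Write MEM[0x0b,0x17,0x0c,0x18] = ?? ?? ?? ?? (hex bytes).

  after D0: wrote 6B at 0x17 = a019799a93d1
  after D1: wrote 7B at 0x08 = a019799a93d1ab
  after D2: wrote 3B at 0x08 = 07fdac
  after D3: wrote 3B at 0x0c = 07fdac
query mem[0x0b]=0x9a, mem[0x17]=0xa0, mem[0x0c]=0x07, mem[0x18]=0x19

MEM[0x0b,0x17,0x0c,0x18] = 9a a0 07 19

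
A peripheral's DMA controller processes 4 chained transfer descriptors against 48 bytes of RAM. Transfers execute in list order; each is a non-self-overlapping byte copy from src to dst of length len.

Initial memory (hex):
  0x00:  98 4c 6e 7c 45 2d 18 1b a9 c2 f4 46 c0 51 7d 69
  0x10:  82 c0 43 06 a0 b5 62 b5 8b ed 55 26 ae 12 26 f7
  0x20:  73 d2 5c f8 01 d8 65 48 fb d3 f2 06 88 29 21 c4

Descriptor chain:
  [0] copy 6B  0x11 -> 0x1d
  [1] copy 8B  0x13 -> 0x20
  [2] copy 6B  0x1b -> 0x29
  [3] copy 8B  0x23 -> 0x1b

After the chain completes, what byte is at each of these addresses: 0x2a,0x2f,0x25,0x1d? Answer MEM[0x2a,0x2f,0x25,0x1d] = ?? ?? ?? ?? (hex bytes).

MEM[0x2a,0x2f,0x25,0x1d] = ae c4 8b 8b

  after D0: wrote 6B at 0x1d = c04306a0b562
  after D1: wrote 8B at 0x20 = 06a0b562b58bed55
  after D2: wrote 6B at 0x29 = 26aec0430606
  after D3: wrote 8B at 0x1b = 62b58bed55fb26ae
query mem[0x2a]=0xae, mem[0x2f]=0xc4, mem[0x25]=0x8b, mem[0x1d]=0x8b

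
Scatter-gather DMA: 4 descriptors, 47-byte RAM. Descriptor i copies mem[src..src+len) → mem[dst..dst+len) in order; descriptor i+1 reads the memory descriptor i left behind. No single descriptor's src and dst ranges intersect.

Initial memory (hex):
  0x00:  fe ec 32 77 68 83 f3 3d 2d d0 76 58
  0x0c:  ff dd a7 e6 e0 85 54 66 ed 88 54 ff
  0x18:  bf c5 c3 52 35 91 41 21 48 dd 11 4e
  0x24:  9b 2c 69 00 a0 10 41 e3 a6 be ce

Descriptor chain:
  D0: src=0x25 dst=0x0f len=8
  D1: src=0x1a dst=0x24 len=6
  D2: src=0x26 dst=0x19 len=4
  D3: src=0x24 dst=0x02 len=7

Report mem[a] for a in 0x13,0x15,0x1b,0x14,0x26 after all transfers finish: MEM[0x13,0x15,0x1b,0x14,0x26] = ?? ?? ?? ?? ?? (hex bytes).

MEM[0x13,0x15,0x1b,0x14,0x26] = 10 e3 41 41 35

[0] 0x25->0x0f len=8 : 2c 69 00 a0 10 41 e3 a6
[1] 0x1a->0x24 len=6 : c3 52 35 91 41 21
[2] 0x26->0x19 len=4 : 35 91 41 21
[3] 0x24->0x02 len=7 : c3 52 35 91 41 21 41
query mem[0x13]=0x10, mem[0x15]=0xe3, mem[0x1b]=0x41, mem[0x14]=0x41, mem[0x26]=0x35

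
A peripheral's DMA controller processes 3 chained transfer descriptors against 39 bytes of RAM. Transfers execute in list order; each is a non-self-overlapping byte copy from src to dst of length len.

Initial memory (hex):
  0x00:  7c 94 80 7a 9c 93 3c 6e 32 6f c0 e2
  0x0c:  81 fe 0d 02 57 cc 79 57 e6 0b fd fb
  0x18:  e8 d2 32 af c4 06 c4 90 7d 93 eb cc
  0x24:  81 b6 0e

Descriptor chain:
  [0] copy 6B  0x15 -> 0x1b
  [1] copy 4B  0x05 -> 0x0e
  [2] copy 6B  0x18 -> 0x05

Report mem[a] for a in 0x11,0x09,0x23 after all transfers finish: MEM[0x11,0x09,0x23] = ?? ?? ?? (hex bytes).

MEM[0x11,0x09,0x23] = 32 fd cc

#0 dst[0x1b+6] := {0x0b,0xfd,0xfb,0xe8,0xd2,0x32}
#1 dst[0x0e+4] := {0x93,0x3c,0x6e,0x32}
#2 dst[0x05+6] := {0xe8,0xd2,0x32,0x0b,0xfd,0xfb}
query mem[0x11]=0x32, mem[0x09]=0xfd, mem[0x23]=0xcc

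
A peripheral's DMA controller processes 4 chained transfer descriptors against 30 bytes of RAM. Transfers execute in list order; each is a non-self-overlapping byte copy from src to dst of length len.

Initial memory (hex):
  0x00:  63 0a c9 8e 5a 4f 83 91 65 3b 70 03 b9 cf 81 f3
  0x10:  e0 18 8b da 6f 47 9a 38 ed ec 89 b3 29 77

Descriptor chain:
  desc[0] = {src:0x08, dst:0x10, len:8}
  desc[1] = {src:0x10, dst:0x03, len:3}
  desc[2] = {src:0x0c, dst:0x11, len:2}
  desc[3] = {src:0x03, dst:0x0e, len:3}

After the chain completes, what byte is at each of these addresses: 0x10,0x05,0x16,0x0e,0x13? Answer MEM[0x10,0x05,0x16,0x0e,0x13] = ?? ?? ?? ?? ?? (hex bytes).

  after D0: wrote 8B at 0x10 = 653b7003b9cf81f3
  after D1: wrote 3B at 0x03 = 653b70
  after D2: wrote 2B at 0x11 = b9cf
  after D3: wrote 3B at 0x0e = 653b70
query mem[0x10]=0x70, mem[0x05]=0x70, mem[0x16]=0x81, mem[0x0e]=0x65, mem[0x13]=0x03

MEM[0x10,0x05,0x16,0x0e,0x13] = 70 70 81 65 03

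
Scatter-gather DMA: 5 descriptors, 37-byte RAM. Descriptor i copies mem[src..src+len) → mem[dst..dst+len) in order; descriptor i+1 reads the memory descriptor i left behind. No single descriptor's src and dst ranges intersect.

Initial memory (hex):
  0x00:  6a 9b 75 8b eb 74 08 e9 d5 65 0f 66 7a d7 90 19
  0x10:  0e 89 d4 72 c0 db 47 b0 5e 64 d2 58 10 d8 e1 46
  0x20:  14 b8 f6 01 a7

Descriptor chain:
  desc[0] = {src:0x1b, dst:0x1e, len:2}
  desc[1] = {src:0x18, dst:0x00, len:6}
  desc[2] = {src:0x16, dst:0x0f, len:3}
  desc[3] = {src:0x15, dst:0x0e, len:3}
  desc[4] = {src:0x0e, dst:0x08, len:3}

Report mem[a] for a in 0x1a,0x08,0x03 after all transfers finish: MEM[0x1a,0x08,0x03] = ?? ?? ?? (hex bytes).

MEM[0x1a,0x08,0x03] = d2 db 58

[0] 0x1b->0x1e len=2 : 58 10
[1] 0x18->0x00 len=6 : 5e 64 d2 58 10 d8
[2] 0x16->0x0f len=3 : 47 b0 5e
[3] 0x15->0x0e len=3 : db 47 b0
[4] 0x0e->0x08 len=3 : db 47 b0
query mem[0x1a]=0xd2, mem[0x08]=0xdb, mem[0x03]=0x58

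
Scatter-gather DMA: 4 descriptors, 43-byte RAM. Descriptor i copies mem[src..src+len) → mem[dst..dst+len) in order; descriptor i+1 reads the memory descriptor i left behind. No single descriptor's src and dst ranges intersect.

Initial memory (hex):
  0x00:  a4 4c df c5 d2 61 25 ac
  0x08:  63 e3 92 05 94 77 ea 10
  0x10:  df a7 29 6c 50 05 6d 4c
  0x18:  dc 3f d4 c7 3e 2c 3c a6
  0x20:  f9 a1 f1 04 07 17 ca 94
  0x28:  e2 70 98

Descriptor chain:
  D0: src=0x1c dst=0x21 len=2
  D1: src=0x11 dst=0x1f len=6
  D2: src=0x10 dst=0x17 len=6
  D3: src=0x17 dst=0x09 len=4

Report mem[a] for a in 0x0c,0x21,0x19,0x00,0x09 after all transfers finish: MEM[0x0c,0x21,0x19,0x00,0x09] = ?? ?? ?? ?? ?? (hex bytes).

MEM[0x0c,0x21,0x19,0x00,0x09] = 6c 6c 29 a4 df

  after D0: wrote 2B at 0x21 = 3e2c
  after D1: wrote 6B at 0x1f = a7296c50056d
  after D2: wrote 6B at 0x17 = dfa7296c5005
  after D3: wrote 4B at 0x09 = dfa7296c
query mem[0x0c]=0x6c, mem[0x21]=0x6c, mem[0x19]=0x29, mem[0x00]=0xa4, mem[0x09]=0xdf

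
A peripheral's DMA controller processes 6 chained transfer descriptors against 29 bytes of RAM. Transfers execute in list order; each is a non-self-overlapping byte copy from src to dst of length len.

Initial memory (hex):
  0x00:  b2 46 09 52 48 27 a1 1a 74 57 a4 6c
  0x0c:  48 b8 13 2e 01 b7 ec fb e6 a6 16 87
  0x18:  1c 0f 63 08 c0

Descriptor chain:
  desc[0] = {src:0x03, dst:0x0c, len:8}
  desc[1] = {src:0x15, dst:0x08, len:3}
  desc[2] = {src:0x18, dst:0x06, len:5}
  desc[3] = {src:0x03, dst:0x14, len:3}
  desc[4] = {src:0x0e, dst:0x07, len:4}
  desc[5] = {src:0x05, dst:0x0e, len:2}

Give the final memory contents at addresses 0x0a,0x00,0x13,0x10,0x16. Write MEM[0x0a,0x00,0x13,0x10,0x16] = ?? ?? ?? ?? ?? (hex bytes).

  after D0: wrote 8B at 0x0c = 524827a11a7457a4
  after D1: wrote 3B at 0x08 = a61687
  after D2: wrote 5B at 0x06 = 1c0f6308c0
  after D3: wrote 3B at 0x14 = 524827
  after D4: wrote 4B at 0x07 = 27a11a74
  after D5: wrote 2B at 0x0e = 271c
query mem[0x0a]=0x74, mem[0x00]=0xb2, mem[0x13]=0xa4, mem[0x10]=0x1a, mem[0x16]=0x27

MEM[0x0a,0x00,0x13,0x10,0x16] = 74 b2 a4 1a 27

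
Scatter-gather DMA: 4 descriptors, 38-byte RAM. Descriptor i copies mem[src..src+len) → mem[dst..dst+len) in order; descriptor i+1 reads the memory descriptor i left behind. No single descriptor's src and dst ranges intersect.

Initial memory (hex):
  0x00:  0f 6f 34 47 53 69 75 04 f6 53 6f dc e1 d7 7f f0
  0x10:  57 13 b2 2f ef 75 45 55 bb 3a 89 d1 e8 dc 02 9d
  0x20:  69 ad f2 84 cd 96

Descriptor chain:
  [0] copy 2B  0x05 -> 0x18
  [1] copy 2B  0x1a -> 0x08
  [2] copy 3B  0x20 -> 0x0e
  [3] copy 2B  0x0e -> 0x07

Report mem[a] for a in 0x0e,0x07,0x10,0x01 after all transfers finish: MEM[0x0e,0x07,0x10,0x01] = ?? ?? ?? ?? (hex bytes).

  after D0: wrote 2B at 0x18 = 6975
  after D1: wrote 2B at 0x08 = 89d1
  after D2: wrote 3B at 0x0e = 69adf2
  after D3: wrote 2B at 0x07 = 69ad
query mem[0x0e]=0x69, mem[0x07]=0x69, mem[0x10]=0xf2, mem[0x01]=0x6f

MEM[0x0e,0x07,0x10,0x01] = 69 69 f2 6f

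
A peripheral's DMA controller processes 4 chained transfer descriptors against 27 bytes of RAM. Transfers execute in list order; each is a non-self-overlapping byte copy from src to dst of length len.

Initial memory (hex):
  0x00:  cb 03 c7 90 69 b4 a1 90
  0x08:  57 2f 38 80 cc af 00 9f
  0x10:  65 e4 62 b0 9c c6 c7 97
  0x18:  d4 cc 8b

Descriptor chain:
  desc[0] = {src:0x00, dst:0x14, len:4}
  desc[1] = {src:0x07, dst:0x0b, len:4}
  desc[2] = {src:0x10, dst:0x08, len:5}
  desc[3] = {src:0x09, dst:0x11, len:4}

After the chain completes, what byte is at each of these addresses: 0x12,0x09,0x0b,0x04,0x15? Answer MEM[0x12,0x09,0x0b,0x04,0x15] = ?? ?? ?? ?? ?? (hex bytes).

  after D0: wrote 4B at 0x14 = cb03c790
  after D1: wrote 4B at 0x0b = 90572f38
  after D2: wrote 5B at 0x08 = 65e462b0cb
  after D3: wrote 4B at 0x11 = e462b0cb
query mem[0x12]=0x62, mem[0x09]=0xe4, mem[0x0b]=0xb0, mem[0x04]=0x69, mem[0x15]=0x03

MEM[0x12,0x09,0x0b,0x04,0x15] = 62 e4 b0 69 03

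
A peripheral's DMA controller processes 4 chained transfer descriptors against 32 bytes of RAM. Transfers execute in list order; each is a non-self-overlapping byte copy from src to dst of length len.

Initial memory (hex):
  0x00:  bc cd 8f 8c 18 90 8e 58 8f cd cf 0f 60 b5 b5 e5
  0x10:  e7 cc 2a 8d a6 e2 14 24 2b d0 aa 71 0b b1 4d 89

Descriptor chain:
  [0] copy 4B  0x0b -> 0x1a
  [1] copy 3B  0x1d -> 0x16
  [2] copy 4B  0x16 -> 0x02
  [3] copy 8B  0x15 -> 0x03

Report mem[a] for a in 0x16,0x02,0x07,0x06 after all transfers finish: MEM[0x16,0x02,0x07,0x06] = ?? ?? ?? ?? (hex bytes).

MEM[0x16,0x02,0x07,0x06] = b5 b5 d0 89

[0] 0x0b->0x1a len=4 : 0f 60 b5 b5
[1] 0x1d->0x16 len=3 : b5 4d 89
[2] 0x16->0x02 len=4 : b5 4d 89 d0
[3] 0x15->0x03 len=8 : e2 b5 4d 89 d0 0f 60 b5
query mem[0x16]=0xb5, mem[0x02]=0xb5, mem[0x07]=0xd0, mem[0x06]=0x89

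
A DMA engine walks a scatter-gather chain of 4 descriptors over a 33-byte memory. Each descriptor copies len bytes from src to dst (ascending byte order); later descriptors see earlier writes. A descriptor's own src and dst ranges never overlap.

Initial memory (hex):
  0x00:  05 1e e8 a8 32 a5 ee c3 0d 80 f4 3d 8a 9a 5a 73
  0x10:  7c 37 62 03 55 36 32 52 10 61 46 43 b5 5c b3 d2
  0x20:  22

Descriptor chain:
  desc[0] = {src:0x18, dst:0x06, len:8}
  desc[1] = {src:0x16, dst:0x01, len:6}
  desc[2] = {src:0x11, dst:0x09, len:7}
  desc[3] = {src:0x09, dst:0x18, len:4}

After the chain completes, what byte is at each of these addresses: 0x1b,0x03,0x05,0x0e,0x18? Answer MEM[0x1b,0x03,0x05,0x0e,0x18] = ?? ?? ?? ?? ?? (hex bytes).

[0] 0x18->0x06 len=8 : 10 61 46 43 b5 5c b3 d2
[1] 0x16->0x01 len=6 : 32 52 10 61 46 43
[2] 0x11->0x09 len=7 : 37 62 03 55 36 32 52
[3] 0x09->0x18 len=4 : 37 62 03 55
query mem[0x1b]=0x55, mem[0x03]=0x10, mem[0x05]=0x46, mem[0x0e]=0x32, mem[0x18]=0x37

MEM[0x1b,0x03,0x05,0x0e,0x18] = 55 10 46 32 37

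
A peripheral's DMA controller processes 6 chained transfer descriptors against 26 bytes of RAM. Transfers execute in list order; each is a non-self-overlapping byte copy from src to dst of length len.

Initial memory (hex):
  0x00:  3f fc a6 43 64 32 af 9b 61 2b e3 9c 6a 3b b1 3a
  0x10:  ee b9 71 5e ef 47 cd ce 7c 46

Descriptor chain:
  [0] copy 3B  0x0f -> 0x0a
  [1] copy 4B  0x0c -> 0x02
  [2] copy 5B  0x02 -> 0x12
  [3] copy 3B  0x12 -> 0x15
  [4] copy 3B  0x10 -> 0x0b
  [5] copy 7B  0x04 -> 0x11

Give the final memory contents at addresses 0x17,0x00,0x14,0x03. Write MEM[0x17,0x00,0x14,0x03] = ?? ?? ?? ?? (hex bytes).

[0] 0x0f->0x0a len=3 : 3a ee b9
[1] 0x0c->0x02 len=4 : b9 3b b1 3a
[2] 0x02->0x12 len=5 : b9 3b b1 3a af
[3] 0x12->0x15 len=3 : b9 3b b1
[4] 0x10->0x0b len=3 : ee b9 b9
[5] 0x04->0x11 len=7 : b1 3a af 9b 61 2b 3a
query mem[0x17]=0x3a, mem[0x00]=0x3f, mem[0x14]=0x9b, mem[0x03]=0x3b

MEM[0x17,0x00,0x14,0x03] = 3a 3f 9b 3b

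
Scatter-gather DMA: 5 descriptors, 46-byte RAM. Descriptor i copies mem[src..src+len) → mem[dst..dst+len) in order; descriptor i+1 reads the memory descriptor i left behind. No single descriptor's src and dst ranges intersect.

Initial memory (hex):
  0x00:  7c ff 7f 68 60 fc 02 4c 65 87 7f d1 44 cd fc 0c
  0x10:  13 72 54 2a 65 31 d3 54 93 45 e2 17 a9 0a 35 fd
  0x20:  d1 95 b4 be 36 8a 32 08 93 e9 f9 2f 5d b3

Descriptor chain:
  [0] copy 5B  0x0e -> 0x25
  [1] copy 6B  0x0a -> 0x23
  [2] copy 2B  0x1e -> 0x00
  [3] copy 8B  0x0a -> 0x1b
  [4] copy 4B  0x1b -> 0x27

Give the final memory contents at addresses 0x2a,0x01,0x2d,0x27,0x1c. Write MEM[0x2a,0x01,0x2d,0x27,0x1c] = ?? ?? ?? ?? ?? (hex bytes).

MEM[0x2a,0x01,0x2d,0x27,0x1c] = cd fd b3 7f d1

#0 dst[0x25+5] := {0xfc,0x0c,0x13,0x72,0x54}
#1 dst[0x23+6] := {0x7f,0xd1,0x44,0xcd,0xfc,0x0c}
#2 dst[0x00+2] := {0x35,0xfd}
#3 dst[0x1b+8] := {0x7f,0xd1,0x44,0xcd,0xfc,0x0c,0x13,0x72}
#4 dst[0x27+4] := {0x7f,0xd1,0x44,0xcd}
query mem[0x2a]=0xcd, mem[0x01]=0xfd, mem[0x2d]=0xb3, mem[0x27]=0x7f, mem[0x1c]=0xd1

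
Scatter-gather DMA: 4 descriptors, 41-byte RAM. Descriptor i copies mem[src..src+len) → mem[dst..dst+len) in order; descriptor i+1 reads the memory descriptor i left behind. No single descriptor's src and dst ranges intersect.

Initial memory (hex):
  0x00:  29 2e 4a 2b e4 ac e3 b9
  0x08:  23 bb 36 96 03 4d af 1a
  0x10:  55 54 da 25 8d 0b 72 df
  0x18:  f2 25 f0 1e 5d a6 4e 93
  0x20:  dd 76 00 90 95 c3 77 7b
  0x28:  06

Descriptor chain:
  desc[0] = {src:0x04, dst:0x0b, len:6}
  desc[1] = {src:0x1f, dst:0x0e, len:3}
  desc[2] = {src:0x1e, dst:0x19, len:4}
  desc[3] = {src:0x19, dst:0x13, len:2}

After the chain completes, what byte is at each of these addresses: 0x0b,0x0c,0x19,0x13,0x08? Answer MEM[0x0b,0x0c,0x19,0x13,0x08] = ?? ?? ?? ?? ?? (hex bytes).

#0 dst[0x0b+6] := {0xe4,0xac,0xe3,0xb9,0x23,0xbb}
#1 dst[0x0e+3] := {0x93,0xdd,0x76}
#2 dst[0x19+4] := {0x4e,0x93,0xdd,0x76}
#3 dst[0x13+2] := {0x4e,0x93}
query mem[0x0b]=0xe4, mem[0x0c]=0xac, mem[0x19]=0x4e, mem[0x13]=0x4e, mem[0x08]=0x23

MEM[0x0b,0x0c,0x19,0x13,0x08] = e4 ac 4e 4e 23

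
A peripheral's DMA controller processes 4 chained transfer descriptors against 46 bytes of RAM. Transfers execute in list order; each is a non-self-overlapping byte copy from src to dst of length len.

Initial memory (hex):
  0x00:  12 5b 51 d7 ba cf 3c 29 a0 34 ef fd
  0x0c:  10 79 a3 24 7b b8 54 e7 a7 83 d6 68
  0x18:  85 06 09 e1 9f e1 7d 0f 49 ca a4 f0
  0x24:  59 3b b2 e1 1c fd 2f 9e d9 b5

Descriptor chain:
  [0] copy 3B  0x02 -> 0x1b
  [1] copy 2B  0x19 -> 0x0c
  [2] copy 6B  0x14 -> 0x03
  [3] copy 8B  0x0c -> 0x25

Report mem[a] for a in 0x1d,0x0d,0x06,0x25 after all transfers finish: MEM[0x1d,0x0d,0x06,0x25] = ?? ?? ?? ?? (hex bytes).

MEM[0x1d,0x0d,0x06,0x25] = ba 09 68 06

  after D0: wrote 3B at 0x1b = 51d7ba
  after D1: wrote 2B at 0x0c = 0609
  after D2: wrote 6B at 0x03 = a783d6688506
  after D3: wrote 8B at 0x25 = 0609a3247bb854e7
query mem[0x1d]=0xba, mem[0x0d]=0x09, mem[0x06]=0x68, mem[0x25]=0x06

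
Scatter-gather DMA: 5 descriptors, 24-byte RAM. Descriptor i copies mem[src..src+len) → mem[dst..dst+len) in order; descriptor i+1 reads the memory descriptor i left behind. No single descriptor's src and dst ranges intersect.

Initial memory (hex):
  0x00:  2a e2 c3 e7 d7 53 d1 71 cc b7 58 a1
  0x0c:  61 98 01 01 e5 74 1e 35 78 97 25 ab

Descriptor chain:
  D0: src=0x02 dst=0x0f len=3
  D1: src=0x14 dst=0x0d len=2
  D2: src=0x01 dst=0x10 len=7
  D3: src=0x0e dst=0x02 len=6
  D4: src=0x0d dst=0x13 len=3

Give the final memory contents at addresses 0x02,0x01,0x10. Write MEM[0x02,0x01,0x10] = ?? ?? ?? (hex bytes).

[0] 0x02->0x0f len=3 : c3 e7 d7
[1] 0x14->0x0d len=2 : 78 97
[2] 0x01->0x10 len=7 : e2 c3 e7 d7 53 d1 71
[3] 0x0e->0x02 len=6 : 97 c3 e2 c3 e7 d7
[4] 0x0d->0x13 len=3 : 78 97 c3
query mem[0x02]=0x97, mem[0x01]=0xe2, mem[0x10]=0xe2

MEM[0x02,0x01,0x10] = 97 e2 e2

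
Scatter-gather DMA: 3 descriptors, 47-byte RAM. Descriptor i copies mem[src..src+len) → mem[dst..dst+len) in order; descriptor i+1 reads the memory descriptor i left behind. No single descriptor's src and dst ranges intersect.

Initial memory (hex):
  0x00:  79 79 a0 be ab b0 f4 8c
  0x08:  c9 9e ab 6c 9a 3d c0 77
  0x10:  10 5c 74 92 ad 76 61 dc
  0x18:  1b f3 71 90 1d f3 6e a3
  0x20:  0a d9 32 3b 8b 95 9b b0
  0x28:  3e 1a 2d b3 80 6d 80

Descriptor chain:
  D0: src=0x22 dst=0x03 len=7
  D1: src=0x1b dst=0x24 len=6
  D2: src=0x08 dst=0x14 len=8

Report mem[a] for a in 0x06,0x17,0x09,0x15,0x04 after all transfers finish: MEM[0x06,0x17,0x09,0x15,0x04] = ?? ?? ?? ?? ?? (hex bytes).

#0 dst[0x03+7] := {0x32,0x3b,0x8b,0x95,0x9b,0xb0,0x3e}
#1 dst[0x24+6] := {0x90,0x1d,0xf3,0x6e,0xa3,0x0a}
#2 dst[0x14+8] := {0xb0,0x3e,0xab,0x6c,0x9a,0x3d,0xc0,0x77}
query mem[0x06]=0x95, mem[0x17]=0x6c, mem[0x09]=0x3e, mem[0x15]=0x3e, mem[0x04]=0x3b

MEM[0x06,0x17,0x09,0x15,0x04] = 95 6c 3e 3e 3b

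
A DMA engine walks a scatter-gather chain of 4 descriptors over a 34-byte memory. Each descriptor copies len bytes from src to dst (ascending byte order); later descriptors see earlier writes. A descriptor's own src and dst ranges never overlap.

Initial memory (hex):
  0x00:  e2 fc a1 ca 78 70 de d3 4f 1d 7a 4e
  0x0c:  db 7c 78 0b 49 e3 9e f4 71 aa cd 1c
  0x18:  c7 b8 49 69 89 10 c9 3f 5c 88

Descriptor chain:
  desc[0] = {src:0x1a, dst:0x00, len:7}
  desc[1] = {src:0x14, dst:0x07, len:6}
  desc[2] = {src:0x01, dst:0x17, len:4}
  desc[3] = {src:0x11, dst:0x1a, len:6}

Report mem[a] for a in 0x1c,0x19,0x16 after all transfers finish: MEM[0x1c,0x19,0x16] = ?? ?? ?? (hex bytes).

MEM[0x1c,0x19,0x16] = f4 10 cd

#0 dst[0x00+7] := {0x49,0x69,0x89,0x10,0xc9,0x3f,0x5c}
#1 dst[0x07+6] := {0x71,0xaa,0xcd,0x1c,0xc7,0xb8}
#2 dst[0x17+4] := {0x69,0x89,0x10,0xc9}
#3 dst[0x1a+6] := {0xe3,0x9e,0xf4,0x71,0xaa,0xcd}
query mem[0x1c]=0xf4, mem[0x19]=0x10, mem[0x16]=0xcd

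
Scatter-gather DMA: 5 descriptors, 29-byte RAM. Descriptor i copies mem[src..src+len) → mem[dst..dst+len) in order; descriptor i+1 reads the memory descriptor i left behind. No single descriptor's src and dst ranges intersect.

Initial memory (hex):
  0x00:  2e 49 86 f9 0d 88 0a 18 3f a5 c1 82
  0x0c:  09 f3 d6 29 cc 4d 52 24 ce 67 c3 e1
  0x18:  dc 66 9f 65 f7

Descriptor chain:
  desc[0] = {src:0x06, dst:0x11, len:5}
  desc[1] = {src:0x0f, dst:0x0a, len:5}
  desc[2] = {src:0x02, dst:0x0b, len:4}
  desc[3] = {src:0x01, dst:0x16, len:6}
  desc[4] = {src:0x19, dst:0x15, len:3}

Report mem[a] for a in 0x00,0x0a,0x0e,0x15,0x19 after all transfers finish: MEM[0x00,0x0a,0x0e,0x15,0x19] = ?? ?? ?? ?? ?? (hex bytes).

  after D0: wrote 5B at 0x11 = 0a183fa5c1
  after D1: wrote 5B at 0x0a = 29cc0a183f
  after D2: wrote 4B at 0x0b = 86f90d88
  after D3: wrote 6B at 0x16 = 4986f90d880a
  after D4: wrote 3B at 0x15 = 0d880a
query mem[0x00]=0x2e, mem[0x0a]=0x29, mem[0x0e]=0x88, mem[0x15]=0x0d, mem[0x19]=0x0d

MEM[0x00,0x0a,0x0e,0x15,0x19] = 2e 29 88 0d 0d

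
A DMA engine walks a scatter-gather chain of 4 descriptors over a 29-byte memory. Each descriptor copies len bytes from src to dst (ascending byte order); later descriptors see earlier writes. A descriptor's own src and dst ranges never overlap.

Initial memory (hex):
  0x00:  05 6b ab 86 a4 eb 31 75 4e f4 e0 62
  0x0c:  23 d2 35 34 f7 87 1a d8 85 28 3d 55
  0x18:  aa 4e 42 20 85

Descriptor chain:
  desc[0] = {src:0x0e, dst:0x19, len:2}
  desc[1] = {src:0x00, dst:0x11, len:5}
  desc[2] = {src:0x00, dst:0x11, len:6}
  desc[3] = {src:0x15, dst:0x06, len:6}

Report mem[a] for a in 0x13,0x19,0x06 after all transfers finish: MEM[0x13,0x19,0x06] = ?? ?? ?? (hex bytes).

MEM[0x13,0x19,0x06] = ab 35 a4

  after D0: wrote 2B at 0x19 = 3534
  after D1: wrote 5B at 0x11 = 056bab86a4
  after D2: wrote 6B at 0x11 = 056bab86a4eb
  after D3: wrote 6B at 0x06 = a4eb55aa3534
query mem[0x13]=0xab, mem[0x19]=0x35, mem[0x06]=0xa4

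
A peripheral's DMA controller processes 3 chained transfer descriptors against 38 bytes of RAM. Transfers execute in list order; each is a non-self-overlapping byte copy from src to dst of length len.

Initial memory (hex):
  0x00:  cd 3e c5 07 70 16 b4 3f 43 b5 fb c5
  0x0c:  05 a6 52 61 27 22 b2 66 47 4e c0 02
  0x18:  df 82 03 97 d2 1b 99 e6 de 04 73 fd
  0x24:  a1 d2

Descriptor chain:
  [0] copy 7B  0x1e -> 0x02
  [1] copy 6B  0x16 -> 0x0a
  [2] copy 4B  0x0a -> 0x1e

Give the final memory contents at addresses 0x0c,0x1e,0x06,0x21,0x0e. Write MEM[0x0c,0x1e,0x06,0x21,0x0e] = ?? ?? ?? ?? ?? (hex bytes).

MEM[0x0c,0x1e,0x06,0x21,0x0e] = df c0 73 82 03

D0: mem[0x02..0x08] <- [99 e6 de 04 73 fd a1]
D1: mem[0x0a..0x0f] <- [c0 02 df 82 03 97]
D2: mem[0x1e..0x21] <- [c0 02 df 82]
query mem[0x0c]=0xdf, mem[0x1e]=0xc0, mem[0x06]=0x73, mem[0x21]=0x82, mem[0x0e]=0x03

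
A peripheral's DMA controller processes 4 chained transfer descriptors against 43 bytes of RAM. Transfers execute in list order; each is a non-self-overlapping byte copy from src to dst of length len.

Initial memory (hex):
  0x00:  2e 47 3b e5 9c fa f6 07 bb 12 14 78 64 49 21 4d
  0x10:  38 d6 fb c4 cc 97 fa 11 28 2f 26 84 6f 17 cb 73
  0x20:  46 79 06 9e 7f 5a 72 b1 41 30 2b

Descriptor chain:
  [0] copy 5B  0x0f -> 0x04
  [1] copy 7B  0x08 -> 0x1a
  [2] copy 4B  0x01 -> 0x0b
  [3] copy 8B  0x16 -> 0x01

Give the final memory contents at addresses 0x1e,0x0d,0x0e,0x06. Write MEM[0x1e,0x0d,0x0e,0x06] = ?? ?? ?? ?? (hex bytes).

MEM[0x1e,0x0d,0x0e,0x06] = 64 e5 4d 12

D0: mem[0x04..0x08] <- [4d 38 d6 fb c4]
D1: mem[0x1a..0x20] <- [c4 12 14 78 64 49 21]
D2: mem[0x0b..0x0e] <- [47 3b e5 4d]
D3: mem[0x01..0x08] <- [fa 11 28 2f c4 12 14 78]
query mem[0x1e]=0x64, mem[0x0d]=0xe5, mem[0x0e]=0x4d, mem[0x06]=0x12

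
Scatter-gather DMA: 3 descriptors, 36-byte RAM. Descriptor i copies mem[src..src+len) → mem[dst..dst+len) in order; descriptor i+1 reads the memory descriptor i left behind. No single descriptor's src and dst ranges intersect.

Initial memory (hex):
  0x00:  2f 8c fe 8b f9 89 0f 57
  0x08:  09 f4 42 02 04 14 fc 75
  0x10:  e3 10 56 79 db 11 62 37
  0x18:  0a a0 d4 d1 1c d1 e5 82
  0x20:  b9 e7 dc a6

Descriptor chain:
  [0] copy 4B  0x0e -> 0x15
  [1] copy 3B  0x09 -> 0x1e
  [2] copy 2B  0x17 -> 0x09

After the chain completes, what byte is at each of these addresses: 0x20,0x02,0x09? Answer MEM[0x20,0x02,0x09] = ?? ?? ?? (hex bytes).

D0: mem[0x15..0x18] <- [fc 75 e3 10]
D1: mem[0x1e..0x20] <- [f4 42 02]
D2: mem[0x09..0x0a] <- [e3 10]
query mem[0x20]=0x02, mem[0x02]=0xfe, mem[0x09]=0xe3

MEM[0x20,0x02,0x09] = 02 fe e3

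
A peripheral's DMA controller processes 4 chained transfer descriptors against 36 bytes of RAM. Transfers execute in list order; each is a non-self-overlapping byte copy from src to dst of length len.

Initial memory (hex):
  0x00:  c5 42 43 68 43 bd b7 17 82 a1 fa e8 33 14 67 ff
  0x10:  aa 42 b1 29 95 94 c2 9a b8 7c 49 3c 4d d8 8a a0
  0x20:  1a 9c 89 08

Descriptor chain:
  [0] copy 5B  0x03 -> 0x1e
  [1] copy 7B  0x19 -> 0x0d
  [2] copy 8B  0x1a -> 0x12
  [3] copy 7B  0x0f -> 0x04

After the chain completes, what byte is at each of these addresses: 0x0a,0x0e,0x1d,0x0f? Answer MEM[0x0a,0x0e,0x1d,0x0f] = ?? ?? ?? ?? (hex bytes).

MEM[0x0a,0x0e,0x1d,0x0f] = d8 49 d8 3c

[0] 0x03->0x1e len=5 : 68 43 bd b7 17
[1] 0x19->0x0d len=7 : 7c 49 3c 4d d8 68 43
[2] 0x1a->0x12 len=8 : 49 3c 4d d8 68 43 bd b7
[3] 0x0f->0x04 len=7 : 3c 4d d8 49 3c 4d d8
query mem[0x0a]=0xd8, mem[0x0e]=0x49, mem[0x1d]=0xd8, mem[0x0f]=0x3c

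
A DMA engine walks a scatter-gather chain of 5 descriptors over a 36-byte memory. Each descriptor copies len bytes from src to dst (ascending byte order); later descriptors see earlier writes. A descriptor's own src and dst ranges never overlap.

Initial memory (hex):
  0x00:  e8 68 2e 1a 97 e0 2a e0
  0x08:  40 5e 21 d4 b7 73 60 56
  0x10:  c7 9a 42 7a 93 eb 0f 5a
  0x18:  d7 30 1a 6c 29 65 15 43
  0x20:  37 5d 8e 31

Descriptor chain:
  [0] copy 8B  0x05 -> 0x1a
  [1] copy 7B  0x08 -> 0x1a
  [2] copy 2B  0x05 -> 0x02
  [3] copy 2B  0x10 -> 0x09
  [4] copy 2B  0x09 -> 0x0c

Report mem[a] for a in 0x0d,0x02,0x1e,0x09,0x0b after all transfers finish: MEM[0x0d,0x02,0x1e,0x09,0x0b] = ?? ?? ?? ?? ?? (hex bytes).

  after D0: wrote 8B at 0x1a = e02ae0405e21d4b7
  after D1: wrote 7B at 0x1a = 405e21d4b77360
  after D2: wrote 2B at 0x02 = e02a
  after D3: wrote 2B at 0x09 = c79a
  after D4: wrote 2B at 0x0c = c79a
query mem[0x0d]=0x9a, mem[0x02]=0xe0, mem[0x1e]=0xb7, mem[0x09]=0xc7, mem[0x0b]=0xd4

MEM[0x0d,0x02,0x1e,0x09,0x0b] = 9a e0 b7 c7 d4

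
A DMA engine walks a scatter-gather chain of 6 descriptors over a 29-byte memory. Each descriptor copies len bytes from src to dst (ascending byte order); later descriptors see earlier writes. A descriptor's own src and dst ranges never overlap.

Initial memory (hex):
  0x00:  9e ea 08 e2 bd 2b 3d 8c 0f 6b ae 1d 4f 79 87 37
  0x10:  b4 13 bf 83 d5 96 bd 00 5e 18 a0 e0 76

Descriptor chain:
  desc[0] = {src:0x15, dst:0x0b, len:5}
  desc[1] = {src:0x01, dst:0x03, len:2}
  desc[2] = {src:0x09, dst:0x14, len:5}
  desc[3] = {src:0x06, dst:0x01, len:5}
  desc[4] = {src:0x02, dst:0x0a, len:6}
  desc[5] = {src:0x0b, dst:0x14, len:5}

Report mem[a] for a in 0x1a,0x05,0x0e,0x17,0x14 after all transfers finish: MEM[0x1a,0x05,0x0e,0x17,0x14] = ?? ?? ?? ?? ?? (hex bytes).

MEM[0x1a,0x05,0x0e,0x17,0x14] = a0 ae 3d 3d 0f

#0 dst[0x0b+5] := {0x96,0xbd,0x00,0x5e,0x18}
#1 dst[0x03+2] := {0xea,0x08}
#2 dst[0x14+5] := {0x6b,0xae,0x96,0xbd,0x00}
#3 dst[0x01+5] := {0x3d,0x8c,0x0f,0x6b,0xae}
#4 dst[0x0a+6] := {0x8c,0x0f,0x6b,0xae,0x3d,0x8c}
#5 dst[0x14+5] := {0x0f,0x6b,0xae,0x3d,0x8c}
query mem[0x1a]=0xa0, mem[0x05]=0xae, mem[0x0e]=0x3d, mem[0x17]=0x3d, mem[0x14]=0x0f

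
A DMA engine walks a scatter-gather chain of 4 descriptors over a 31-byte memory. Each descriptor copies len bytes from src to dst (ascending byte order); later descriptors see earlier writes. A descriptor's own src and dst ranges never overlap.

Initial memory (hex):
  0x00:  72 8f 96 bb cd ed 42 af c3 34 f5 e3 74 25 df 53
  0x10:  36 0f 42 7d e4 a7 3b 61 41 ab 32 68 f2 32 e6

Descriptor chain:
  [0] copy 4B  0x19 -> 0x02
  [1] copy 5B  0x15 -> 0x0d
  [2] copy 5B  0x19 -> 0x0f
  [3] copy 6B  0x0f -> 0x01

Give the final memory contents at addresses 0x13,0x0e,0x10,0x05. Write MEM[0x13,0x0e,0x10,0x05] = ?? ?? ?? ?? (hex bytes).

MEM[0x13,0x0e,0x10,0x05] = 32 3b 32 32

[0] 0x19->0x02 len=4 : ab 32 68 f2
[1] 0x15->0x0d len=5 : a7 3b 61 41 ab
[2] 0x19->0x0f len=5 : ab 32 68 f2 32
[3] 0x0f->0x01 len=6 : ab 32 68 f2 32 e4
query mem[0x13]=0x32, mem[0x0e]=0x3b, mem[0x10]=0x32, mem[0x05]=0x32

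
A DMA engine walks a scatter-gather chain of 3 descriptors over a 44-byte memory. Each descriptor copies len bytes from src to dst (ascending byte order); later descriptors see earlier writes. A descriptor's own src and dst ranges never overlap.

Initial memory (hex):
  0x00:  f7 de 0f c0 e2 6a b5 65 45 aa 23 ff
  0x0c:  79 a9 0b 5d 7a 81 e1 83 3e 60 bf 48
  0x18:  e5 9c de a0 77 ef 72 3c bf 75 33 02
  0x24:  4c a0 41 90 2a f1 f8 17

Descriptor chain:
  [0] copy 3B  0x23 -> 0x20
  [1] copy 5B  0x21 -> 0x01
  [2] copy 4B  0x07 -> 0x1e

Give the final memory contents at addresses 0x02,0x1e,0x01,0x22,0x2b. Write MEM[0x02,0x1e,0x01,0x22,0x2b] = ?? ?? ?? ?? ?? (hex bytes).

MEM[0x02,0x1e,0x01,0x22,0x2b] = a0 65 4c a0 17

#0 dst[0x20+3] := {0x02,0x4c,0xa0}
#1 dst[0x01+5] := {0x4c,0xa0,0x02,0x4c,0xa0}
#2 dst[0x1e+4] := {0x65,0x45,0xaa,0x23}
query mem[0x02]=0xa0, mem[0x1e]=0x65, mem[0x01]=0x4c, mem[0x22]=0xa0, mem[0x2b]=0x17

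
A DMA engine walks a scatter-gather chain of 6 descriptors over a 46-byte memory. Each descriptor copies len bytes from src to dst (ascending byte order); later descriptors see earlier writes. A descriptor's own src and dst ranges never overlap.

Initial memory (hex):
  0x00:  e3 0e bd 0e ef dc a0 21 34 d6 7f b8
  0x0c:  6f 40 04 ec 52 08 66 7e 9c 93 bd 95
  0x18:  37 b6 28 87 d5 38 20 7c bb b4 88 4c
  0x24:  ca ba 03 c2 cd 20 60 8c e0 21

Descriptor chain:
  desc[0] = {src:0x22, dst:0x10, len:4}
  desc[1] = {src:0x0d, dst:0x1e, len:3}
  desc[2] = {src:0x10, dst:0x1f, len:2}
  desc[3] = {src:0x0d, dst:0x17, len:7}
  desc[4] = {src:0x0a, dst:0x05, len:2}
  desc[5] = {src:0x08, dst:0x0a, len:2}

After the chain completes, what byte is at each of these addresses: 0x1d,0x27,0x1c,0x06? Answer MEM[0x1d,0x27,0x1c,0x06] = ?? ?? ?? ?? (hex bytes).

MEM[0x1d,0x27,0x1c,0x06] = ba c2 ca b8

[0] 0x22->0x10 len=4 : 88 4c ca ba
[1] 0x0d->0x1e len=3 : 40 04 ec
[2] 0x10->0x1f len=2 : 88 4c
[3] 0x0d->0x17 len=7 : 40 04 ec 88 4c ca ba
[4] 0x0a->0x05 len=2 : 7f b8
[5] 0x08->0x0a len=2 : 34 d6
query mem[0x1d]=0xba, mem[0x27]=0xc2, mem[0x1c]=0xca, mem[0x06]=0xb8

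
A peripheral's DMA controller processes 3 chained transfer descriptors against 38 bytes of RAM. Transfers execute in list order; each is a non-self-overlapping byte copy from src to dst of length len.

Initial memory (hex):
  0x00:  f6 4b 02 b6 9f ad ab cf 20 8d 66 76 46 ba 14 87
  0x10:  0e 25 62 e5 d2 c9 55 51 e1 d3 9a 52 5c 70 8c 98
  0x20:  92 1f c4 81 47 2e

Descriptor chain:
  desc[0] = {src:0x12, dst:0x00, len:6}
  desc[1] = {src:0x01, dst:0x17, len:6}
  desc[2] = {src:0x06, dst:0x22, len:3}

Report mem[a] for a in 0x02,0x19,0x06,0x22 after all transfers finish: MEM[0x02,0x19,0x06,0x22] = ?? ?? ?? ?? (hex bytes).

MEM[0x02,0x19,0x06,0x22] = d2 c9 ab ab

[0] 0x12->0x00 len=6 : 62 e5 d2 c9 55 51
[1] 0x01->0x17 len=6 : e5 d2 c9 55 51 ab
[2] 0x06->0x22 len=3 : ab cf 20
query mem[0x02]=0xd2, mem[0x19]=0xc9, mem[0x06]=0xab, mem[0x22]=0xab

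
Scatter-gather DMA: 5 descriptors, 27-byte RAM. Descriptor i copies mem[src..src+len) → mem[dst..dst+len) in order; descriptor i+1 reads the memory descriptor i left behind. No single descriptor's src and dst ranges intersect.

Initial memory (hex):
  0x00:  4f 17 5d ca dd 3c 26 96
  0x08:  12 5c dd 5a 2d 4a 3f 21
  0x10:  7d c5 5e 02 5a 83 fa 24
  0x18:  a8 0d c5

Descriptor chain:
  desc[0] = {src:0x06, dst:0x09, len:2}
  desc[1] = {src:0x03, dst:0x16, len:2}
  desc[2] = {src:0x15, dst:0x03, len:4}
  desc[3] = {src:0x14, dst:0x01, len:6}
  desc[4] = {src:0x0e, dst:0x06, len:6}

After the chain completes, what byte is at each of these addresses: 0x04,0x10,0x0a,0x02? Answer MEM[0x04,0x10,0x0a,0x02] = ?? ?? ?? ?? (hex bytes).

MEM[0x04,0x10,0x0a,0x02] = dd 7d 5e 83

D0: mem[0x09..0x0a] <- [26 96]
D1: mem[0x16..0x17] <- [ca dd]
D2: mem[0x03..0x06] <- [83 ca dd a8]
D3: mem[0x01..0x06] <- [5a 83 ca dd a8 0d]
D4: mem[0x06..0x0b] <- [3f 21 7d c5 5e 02]
query mem[0x04]=0xdd, mem[0x10]=0x7d, mem[0x0a]=0x5e, mem[0x02]=0x83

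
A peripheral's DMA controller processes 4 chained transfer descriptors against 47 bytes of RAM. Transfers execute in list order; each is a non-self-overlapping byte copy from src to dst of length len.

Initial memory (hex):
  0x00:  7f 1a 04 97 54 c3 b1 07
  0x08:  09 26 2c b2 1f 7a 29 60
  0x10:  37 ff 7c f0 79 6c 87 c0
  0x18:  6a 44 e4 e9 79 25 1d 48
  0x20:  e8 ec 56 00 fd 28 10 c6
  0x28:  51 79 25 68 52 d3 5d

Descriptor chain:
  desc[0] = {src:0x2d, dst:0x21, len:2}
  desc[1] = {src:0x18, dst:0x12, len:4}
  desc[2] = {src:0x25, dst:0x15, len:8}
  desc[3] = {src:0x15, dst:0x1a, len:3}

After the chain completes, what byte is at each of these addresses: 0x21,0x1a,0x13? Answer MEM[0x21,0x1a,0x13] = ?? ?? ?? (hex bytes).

MEM[0x21,0x1a,0x13] = d3 28 44

[0] 0x2d->0x21 len=2 : d3 5d
[1] 0x18->0x12 len=4 : 6a 44 e4 e9
[2] 0x25->0x15 len=8 : 28 10 c6 51 79 25 68 52
[3] 0x15->0x1a len=3 : 28 10 c6
query mem[0x21]=0xd3, mem[0x1a]=0x28, mem[0x13]=0x44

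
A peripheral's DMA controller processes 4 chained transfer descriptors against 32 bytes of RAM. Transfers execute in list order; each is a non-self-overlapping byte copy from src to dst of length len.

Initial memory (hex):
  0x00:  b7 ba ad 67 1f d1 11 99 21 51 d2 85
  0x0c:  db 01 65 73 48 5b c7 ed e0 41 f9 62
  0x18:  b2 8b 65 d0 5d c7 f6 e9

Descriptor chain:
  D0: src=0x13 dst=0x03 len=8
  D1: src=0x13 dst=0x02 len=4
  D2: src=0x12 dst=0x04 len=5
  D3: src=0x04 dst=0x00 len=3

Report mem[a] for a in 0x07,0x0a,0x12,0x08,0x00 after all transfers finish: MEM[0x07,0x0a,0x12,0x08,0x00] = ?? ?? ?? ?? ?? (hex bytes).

MEM[0x07,0x0a,0x12,0x08,0x00] = 41 65 c7 f9 c7

[0] 0x13->0x03 len=8 : ed e0 41 f9 62 b2 8b 65
[1] 0x13->0x02 len=4 : ed e0 41 f9
[2] 0x12->0x04 len=5 : c7 ed e0 41 f9
[3] 0x04->0x00 len=3 : c7 ed e0
query mem[0x07]=0x41, mem[0x0a]=0x65, mem[0x12]=0xc7, mem[0x08]=0xf9, mem[0x00]=0xc7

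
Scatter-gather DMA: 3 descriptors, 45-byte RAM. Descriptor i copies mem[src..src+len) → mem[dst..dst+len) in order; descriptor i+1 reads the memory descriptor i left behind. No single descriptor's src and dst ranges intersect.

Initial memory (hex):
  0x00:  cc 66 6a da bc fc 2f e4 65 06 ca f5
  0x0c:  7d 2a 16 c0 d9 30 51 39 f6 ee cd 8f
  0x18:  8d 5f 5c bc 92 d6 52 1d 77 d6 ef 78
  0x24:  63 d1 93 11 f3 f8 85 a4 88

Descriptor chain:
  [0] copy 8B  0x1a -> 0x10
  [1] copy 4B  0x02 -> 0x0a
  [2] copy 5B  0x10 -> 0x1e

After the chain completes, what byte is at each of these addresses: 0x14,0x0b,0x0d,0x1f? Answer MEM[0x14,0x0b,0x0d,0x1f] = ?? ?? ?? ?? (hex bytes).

#0 dst[0x10+8] := {0x5c,0xbc,0x92,0xd6,0x52,0x1d,0x77,0xd6}
#1 dst[0x0a+4] := {0x6a,0xda,0xbc,0xfc}
#2 dst[0x1e+5] := {0x5c,0xbc,0x92,0xd6,0x52}
query mem[0x14]=0x52, mem[0x0b]=0xda, mem[0x0d]=0xfc, mem[0x1f]=0xbc

MEM[0x14,0x0b,0x0d,0x1f] = 52 da fc bc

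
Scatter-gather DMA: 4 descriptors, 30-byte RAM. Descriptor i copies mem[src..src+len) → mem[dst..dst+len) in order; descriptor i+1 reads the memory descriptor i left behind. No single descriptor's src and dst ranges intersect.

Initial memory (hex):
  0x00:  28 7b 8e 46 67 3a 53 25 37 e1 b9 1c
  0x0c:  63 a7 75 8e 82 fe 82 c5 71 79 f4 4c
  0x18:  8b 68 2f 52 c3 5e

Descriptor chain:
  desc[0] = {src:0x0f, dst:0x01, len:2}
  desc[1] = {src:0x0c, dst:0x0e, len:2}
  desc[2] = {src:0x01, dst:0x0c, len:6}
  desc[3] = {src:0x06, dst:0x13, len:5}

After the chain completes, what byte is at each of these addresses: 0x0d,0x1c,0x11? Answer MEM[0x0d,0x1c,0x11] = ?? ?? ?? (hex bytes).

#0 dst[0x01+2] := {0x8e,0x82}
#1 dst[0x0e+2] := {0x63,0xa7}
#2 dst[0x0c+6] := {0x8e,0x82,0x46,0x67,0x3a,0x53}
#3 dst[0x13+5] := {0x53,0x25,0x37,0xe1,0xb9}
query mem[0x0d]=0x82, mem[0x1c]=0xc3, mem[0x11]=0x53

MEM[0x0d,0x1c,0x11] = 82 c3 53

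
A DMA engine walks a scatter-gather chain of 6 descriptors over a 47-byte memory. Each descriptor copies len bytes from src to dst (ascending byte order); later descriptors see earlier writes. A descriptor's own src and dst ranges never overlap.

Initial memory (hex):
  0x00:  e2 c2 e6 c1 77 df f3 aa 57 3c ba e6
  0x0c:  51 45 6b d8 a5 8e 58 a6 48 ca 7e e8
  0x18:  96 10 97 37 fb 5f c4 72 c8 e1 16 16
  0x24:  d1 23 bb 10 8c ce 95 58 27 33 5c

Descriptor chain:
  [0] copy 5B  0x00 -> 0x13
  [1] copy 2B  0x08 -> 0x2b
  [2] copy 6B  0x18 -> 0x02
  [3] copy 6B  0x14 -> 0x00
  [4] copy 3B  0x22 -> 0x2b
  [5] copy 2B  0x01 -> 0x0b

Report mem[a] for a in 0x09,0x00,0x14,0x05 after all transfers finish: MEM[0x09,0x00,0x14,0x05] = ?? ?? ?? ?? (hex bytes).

MEM[0x09,0x00,0x14,0x05] = 3c c2 c2 10

D0: mem[0x13..0x17] <- [e2 c2 e6 c1 77]
D1: mem[0x2b..0x2c] <- [57 3c]
D2: mem[0x02..0x07] <- [96 10 97 37 fb 5f]
D3: mem[0x00..0x05] <- [c2 e6 c1 77 96 10]
D4: mem[0x2b..0x2d] <- [16 16 d1]
D5: mem[0x0b..0x0c] <- [e6 c1]
query mem[0x09]=0x3c, mem[0x00]=0xc2, mem[0x14]=0xc2, mem[0x05]=0x10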